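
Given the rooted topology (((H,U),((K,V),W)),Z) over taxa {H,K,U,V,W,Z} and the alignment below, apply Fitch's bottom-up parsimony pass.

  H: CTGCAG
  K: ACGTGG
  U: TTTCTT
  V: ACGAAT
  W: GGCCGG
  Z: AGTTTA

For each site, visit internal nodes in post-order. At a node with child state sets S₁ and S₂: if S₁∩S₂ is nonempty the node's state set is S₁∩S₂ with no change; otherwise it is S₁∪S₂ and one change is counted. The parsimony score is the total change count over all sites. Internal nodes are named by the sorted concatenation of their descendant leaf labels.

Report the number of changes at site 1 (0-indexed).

HU@0: {C} ∪ {T} = {C,T} (union, +1)
KV@0: {A} ∩ {A} = {A} (intersection, +0)
KVW@0: {A} ∪ {G} = {A,G} (union, +1)
HKUVW@0: {C,T} ∪ {A,G} = {A,C,G,T} (union, +1)
HKUVWZ@0: {A,C,G,T} ∩ {A} = {A} (intersection, +0)
HU@1: {T} ∩ {T} = {T} (intersection, +0)
KV@1: {C} ∩ {C} = {C} (intersection, +0)
KVW@1: {C} ∪ {G} = {C,G} (union, +1)
HKUVW@1: {T} ∪ {C,G} = {C,G,T} (union, +1)
HKUVWZ@1: {C,G,T} ∩ {G} = {G} (intersection, +0)
HU@2: {G} ∪ {T} = {G,T} (union, +1)
KV@2: {G} ∩ {G} = {G} (intersection, +0)
KVW@2: {G} ∪ {C} = {C,G} (union, +1)
HKUVW@2: {G,T} ∩ {C,G} = {G} (intersection, +0)
HKUVWZ@2: {G} ∪ {T} = {G,T} (union, +1)
HU@3: {C} ∩ {C} = {C} (intersection, +0)
KV@3: {T} ∪ {A} = {A,T} (union, +1)
KVW@3: {A,T} ∪ {C} = {A,C,T} (union, +1)
HKUVW@3: {C} ∩ {A,C,T} = {C} (intersection, +0)
HKUVWZ@3: {C} ∪ {T} = {C,T} (union, +1)
HU@4: {A} ∪ {T} = {A,T} (union, +1)
KV@4: {G} ∪ {A} = {A,G} (union, +1)
KVW@4: {A,G} ∩ {G} = {G} (intersection, +0)
HKUVW@4: {A,T} ∪ {G} = {A,G,T} (union, +1)
HKUVWZ@4: {A,G,T} ∩ {T} = {T} (intersection, +0)
HU@5: {G} ∪ {T} = {G,T} (union, +1)
KV@5: {G} ∪ {T} = {G,T} (union, +1)
KVW@5: {G,T} ∩ {G} = {G} (intersection, +0)
HKUVW@5: {G,T} ∩ {G} = {G} (intersection, +0)
HKUVWZ@5: {G} ∪ {A} = {A,G} (union, +1)
per-site changes: [3, 2, 3, 3, 3, 3]; total = 17

2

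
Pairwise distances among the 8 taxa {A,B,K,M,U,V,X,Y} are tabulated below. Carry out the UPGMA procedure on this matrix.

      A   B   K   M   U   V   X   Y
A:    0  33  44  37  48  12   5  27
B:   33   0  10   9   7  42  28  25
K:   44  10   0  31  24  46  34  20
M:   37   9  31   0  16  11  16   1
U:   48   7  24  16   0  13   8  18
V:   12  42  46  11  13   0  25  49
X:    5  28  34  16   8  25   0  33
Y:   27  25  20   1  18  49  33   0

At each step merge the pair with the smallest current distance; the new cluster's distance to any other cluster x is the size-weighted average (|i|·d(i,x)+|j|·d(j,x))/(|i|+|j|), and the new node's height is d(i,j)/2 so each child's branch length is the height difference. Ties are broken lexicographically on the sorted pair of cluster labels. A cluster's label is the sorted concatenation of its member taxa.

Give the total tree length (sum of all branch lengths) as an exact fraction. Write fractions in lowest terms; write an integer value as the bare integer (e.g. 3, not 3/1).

1963/30

step 1: merge (M,Y) at d=1; branch lengths M→1/2, Y→1/2; new cluster MY
  updated: d(A,MY)=32, d(B,MY)=17, d(K,MY)=51/2, d(MY,U)=17, d(MY,V)=30, d(MY,X)=49/2
step 2: merge (A,X) at d=5; branch lengths A→5/2, X→5/2; new cluster AX
  updated: d(AX,B)=61/2, d(AX,K)=39, d(AX,MY)=113/4, d(AX,U)=28, d(AX,V)=37/2
step 3: merge (B,U) at d=7; branch lengths B→7/2, U→7/2; new cluster BU
  updated: d(AX,BU)=117/4, d(BU,K)=17, d(BU,MY)=17, d(BU,V)=55/2
step 4: merge (BU,K) at d=17; branch lengths BU→5, K→17/2; new cluster BKU
  updated: d(AX,BKU)=65/2, d(BKU,MY)=119/6, d(BKU,V)=101/3
step 5: merge (AX,V) at d=37/2; branch lengths AX→27/4, V→37/4; new cluster AVX
  updated: d(AVX,BKU)=296/9, d(AVX,MY)=173/6
step 6: merge (BKU,MY) at d=119/6; branch lengths BKU→17/12, MY→113/12; new cluster BKMUY
  updated: d(AVX,BKMUY)=469/15
step 7: merge (AVX,BKMUY) at d=469/15; branch lengths AVX→383/60, BKMUY→343/60; new cluster ABKMUVXY
final tree: (((A:5/2,X:5/2):27/4,V:37/4):383/60,(((B:7/2,U:7/2):5,K:17/2):17/12,(M:1/2,Y:1/2):113/12):343/60)
total length: 1963/30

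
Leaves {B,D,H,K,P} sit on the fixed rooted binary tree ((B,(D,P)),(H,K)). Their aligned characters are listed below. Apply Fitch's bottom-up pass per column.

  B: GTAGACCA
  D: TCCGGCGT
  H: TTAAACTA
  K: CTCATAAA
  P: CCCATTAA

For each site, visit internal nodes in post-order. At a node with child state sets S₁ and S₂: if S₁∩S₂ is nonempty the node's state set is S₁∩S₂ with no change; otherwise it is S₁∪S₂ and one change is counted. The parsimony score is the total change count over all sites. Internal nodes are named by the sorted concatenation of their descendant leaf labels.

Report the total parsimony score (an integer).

17

[col 0] DP: children D:{T}, P:{C} ∪→ {C,T}; cost 1
[col 0] BDP: children B:{G}, DP:{C,T} ∪→ {C,G,T}; cost 1
[col 0] HK: children H:{T}, K:{C} ∪→ {C,T}; cost 1
[col 0] BDHKP: children BDP:{C,G,T}, HK:{C,T} ∩→ {C,T}; cost 0
[col 1] DP: children D:{C}, P:{C} ∩→ {C}; cost 0
[col 1] BDP: children B:{T}, DP:{C} ∪→ {C,T}; cost 1
[col 1] HK: children H:{T}, K:{T} ∩→ {T}; cost 0
[col 1] BDHKP: children BDP:{C,T}, HK:{T} ∩→ {T}; cost 0
[col 2] DP: children D:{C}, P:{C} ∩→ {C}; cost 0
[col 2] BDP: children B:{A}, DP:{C} ∪→ {A,C}; cost 1
[col 2] HK: children H:{A}, K:{C} ∪→ {A,C}; cost 1
[col 2] BDHKP: children BDP:{A,C}, HK:{A,C} ∩→ {A,C}; cost 0
[col 3] DP: children D:{G}, P:{A} ∪→ {A,G}; cost 1
[col 3] BDP: children B:{G}, DP:{A,G} ∩→ {G}; cost 0
[col 3] HK: children H:{A}, K:{A} ∩→ {A}; cost 0
[col 3] BDHKP: children BDP:{G}, HK:{A} ∪→ {A,G}; cost 1
[col 4] DP: children D:{G}, P:{T} ∪→ {G,T}; cost 1
[col 4] BDP: children B:{A}, DP:{G,T} ∪→ {A,G,T}; cost 1
[col 4] HK: children H:{A}, K:{T} ∪→ {A,T}; cost 1
[col 4] BDHKP: children BDP:{A,G,T}, HK:{A,T} ∩→ {A,T}; cost 0
[col 5] DP: children D:{C}, P:{T} ∪→ {C,T}; cost 1
[col 5] BDP: children B:{C}, DP:{C,T} ∩→ {C}; cost 0
[col 5] HK: children H:{C}, K:{A} ∪→ {A,C}; cost 1
[col 5] BDHKP: children BDP:{C}, HK:{A,C} ∩→ {C}; cost 0
[col 6] DP: children D:{G}, P:{A} ∪→ {A,G}; cost 1
[col 6] BDP: children B:{C}, DP:{A,G} ∪→ {A,C,G}; cost 1
[col 6] HK: children H:{T}, K:{A} ∪→ {A,T}; cost 1
[col 6] BDHKP: children BDP:{A,C,G}, HK:{A,T} ∩→ {A}; cost 0
[col 7] DP: children D:{T}, P:{A} ∪→ {A,T}; cost 1
[col 7] BDP: children B:{A}, DP:{A,T} ∩→ {A}; cost 0
[col 7] HK: children H:{A}, K:{A} ∩→ {A}; cost 0
[col 7] BDHKP: children BDP:{A}, HK:{A} ∩→ {A}; cost 0
per-site changes: [3, 1, 2, 2, 3, 2, 3, 1]; total = 17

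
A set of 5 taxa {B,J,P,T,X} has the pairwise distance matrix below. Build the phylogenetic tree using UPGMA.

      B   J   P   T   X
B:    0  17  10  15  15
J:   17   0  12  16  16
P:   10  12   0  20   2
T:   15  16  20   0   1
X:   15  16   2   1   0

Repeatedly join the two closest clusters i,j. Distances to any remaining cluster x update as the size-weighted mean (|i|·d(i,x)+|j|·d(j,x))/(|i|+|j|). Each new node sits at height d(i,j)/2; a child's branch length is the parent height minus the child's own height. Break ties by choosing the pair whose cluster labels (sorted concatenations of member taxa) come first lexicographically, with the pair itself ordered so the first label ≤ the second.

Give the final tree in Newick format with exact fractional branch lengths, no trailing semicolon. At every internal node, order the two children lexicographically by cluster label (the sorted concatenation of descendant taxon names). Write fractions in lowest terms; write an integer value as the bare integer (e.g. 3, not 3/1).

(((B:5,P:5):3/2,(T:1/2,X:1/2):6):9/8,J:61/8)

iteration 1: select T,X (d=1); attach at lengths (1/2, 1/2); label the merged cluster TX
  updated: d(B,TX)=15, d(J,TX)=16, d(P,TX)=11
iteration 2: select B,P (d=10); attach at lengths (5, 5); label the merged cluster BP
  updated: d(BP,J)=29/2, d(BP,TX)=13
iteration 3: select BP,TX (d=13); attach at lengths (3/2, 6); label the merged cluster BPTX
  updated: d(BPTX,J)=61/4
iteration 4: select BPTX,J (d=61/4); attach at lengths (9/8, 61/8); label the merged cluster BJPTX
final tree: (((B:5,P:5):3/2,(T:1/2,X:1/2):6):9/8,J:61/8)
total length: 109/4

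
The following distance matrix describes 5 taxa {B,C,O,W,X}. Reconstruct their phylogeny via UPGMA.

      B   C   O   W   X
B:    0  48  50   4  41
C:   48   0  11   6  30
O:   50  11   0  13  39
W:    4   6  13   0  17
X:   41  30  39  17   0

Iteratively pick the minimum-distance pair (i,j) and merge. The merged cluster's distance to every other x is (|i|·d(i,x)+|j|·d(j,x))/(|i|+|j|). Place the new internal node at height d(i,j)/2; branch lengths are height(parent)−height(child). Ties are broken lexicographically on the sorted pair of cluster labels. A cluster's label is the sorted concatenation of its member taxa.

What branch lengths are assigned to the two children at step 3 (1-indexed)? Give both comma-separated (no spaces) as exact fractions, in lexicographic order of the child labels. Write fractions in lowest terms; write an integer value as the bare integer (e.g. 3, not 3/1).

step 1: merge (B,W) at d=4; branch lengths B→2, W→2; new cluster BW
  updated: d(BW,C)=27, d(BW,O)=63/2, d(BW,X)=29
step 2: merge (C,O) at d=11; branch lengths C→11/2, O→11/2; new cluster CO
  updated: d(BW,CO)=117/4, d(CO,X)=69/2
step 3: merge (BW,X) at d=29; branch lengths BW→25/2, X→29/2; new cluster BWX
  updated: d(BWX,CO)=31
step 4: merge (BWX,CO) at d=31; branch lengths BWX→1, CO→10; new cluster BCOWX
final tree: (((B:2,W:2):25/2,X:29/2):1,(C:11/2,O:11/2):10)
total length: 53

25/2,29/2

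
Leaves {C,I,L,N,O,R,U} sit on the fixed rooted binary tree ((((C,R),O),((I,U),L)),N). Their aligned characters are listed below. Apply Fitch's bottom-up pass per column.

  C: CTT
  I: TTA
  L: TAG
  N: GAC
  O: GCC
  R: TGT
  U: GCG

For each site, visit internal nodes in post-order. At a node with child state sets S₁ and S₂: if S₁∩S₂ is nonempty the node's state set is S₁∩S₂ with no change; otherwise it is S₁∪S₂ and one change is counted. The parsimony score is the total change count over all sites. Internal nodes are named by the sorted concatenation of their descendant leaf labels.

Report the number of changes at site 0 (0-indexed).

site 0, node CR: C={C} ∪ R={T} → {C,T} (+1)
site 0, node COR: CR={C,T} ∪ O={G} → {C,G,T} (+1)
site 0, node IU: I={T} ∪ U={G} → {G,T} (+1)
site 0, node ILU: IU={G,T} ∩ L={T} → {T} (+0)
site 0, node CILORU: COR={C,G,T} ∩ ILU={T} → {T} (+0)
site 0, node CILNORU: CILORU={T} ∪ N={G} → {G,T} (+1)
site 1, node CR: C={T} ∪ R={G} → {G,T} (+1)
site 1, node COR: CR={G,T} ∪ O={C} → {C,G,T} (+1)
site 1, node IU: I={T} ∪ U={C} → {C,T} (+1)
site 1, node ILU: IU={C,T} ∪ L={A} → {A,C,T} (+1)
site 1, node CILORU: COR={C,G,T} ∩ ILU={A,C,T} → {C,T} (+0)
site 1, node CILNORU: CILORU={C,T} ∪ N={A} → {A,C,T} (+1)
site 2, node CR: C={T} ∩ R={T} → {T} (+0)
site 2, node COR: CR={T} ∪ O={C} → {C,T} (+1)
site 2, node IU: I={A} ∪ U={G} → {A,G} (+1)
site 2, node ILU: IU={A,G} ∩ L={G} → {G} (+0)
site 2, node CILORU: COR={C,T} ∪ ILU={G} → {C,G,T} (+1)
site 2, node CILNORU: CILORU={C,G,T} ∩ N={C} → {C} (+0)
per-site changes: [4, 5, 3]; total = 12

4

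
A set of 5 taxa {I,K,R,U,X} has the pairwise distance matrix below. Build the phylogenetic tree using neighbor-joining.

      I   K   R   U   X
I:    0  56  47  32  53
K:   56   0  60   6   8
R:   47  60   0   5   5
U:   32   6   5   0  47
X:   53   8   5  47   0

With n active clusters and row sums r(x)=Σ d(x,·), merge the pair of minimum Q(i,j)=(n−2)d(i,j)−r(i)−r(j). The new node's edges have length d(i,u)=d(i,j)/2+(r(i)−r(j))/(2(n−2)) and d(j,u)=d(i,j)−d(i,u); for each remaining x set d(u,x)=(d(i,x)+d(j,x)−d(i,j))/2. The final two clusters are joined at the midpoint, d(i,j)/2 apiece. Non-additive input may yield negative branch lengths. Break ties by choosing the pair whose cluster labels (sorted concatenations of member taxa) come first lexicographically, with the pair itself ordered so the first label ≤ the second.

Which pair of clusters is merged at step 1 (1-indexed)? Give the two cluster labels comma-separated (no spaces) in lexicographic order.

step 1: merge (K,X) at d=8, Q=-219; branch lengths K→41/6, X→7/6; new cluster KX
  updated: d(I,KX)=101/2, d(KX,R)=57/2, d(KX,U)=45/2
step 2: merge (I,KX) at d=101/2, Q=-130; branch lengths I→129/4, KX→73/4; new cluster IKX
  updated: d(IKX,R)=25/2, d(IKX,U)=2
step 3: merge (IKX,R) at d=25/2, Q=-39/2; branch lengths IKX→19/4, R→31/4; new cluster IKRX
  updated: d(IKRX,U)=-11/4
step 4: merge (IKRX,U) at d=-11/4; branch lengths IKRX→-11/8, U→-11/8; new cluster IKRUX
final tree: (((I:129/4,(K:41/6,X:7/6):73/4):19/4,R:31/4):-11/8,U:-11/8)
total length: 273/4

K,X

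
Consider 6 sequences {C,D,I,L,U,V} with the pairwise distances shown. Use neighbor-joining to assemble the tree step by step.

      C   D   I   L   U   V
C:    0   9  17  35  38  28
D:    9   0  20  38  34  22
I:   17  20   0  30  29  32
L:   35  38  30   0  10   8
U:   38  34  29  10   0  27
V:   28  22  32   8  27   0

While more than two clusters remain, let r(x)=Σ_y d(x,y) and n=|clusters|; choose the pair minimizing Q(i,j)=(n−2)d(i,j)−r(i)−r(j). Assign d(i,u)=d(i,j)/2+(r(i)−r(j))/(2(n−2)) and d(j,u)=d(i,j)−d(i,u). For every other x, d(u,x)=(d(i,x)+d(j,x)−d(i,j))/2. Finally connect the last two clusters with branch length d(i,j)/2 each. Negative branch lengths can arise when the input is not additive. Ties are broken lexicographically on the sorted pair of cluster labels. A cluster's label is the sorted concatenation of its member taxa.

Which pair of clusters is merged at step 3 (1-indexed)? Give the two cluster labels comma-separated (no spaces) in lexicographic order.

C,D

iteration 1: select L,U (d=10, Q=-219); attach at lengths (23/8, 57/8); label the merged cluster LU
  updated: d(C,LU)=63/2, d(D,LU)=31, d(I,LU)=49/2, d(LU,V)=25/2
iteration 2: select LU,V (d=25/2, Q=-313/2); attach at lengths (85/12, 65/12); label the merged cluster LUV
  updated: d(C,LUV)=47/2, d(D,LUV)=81/4, d(I,LUV)=22
iteration 3: select C,D (d=9, Q=-323/4); attach at lengths (73/16, 71/16); label the merged cluster CD
  updated: d(CD,I)=14, d(CD,LUV)=139/8
iteration 4: select CD,I (d=14, Q=-427/8); attach at lengths (75/16, 149/16); label the merged cluster CDI
  updated: d(CDI,LUV)=203/16
iteration 5: select CDI,LUV (d=203/16); attach at lengths (203/32, 203/32); label the merged cluster CDILUV
final tree: (((C:73/16,D:71/16):75/16,I:149/16):203/32,((L:23/8,U:57/8):85/12,V:65/12):203/32)
total length: 931/16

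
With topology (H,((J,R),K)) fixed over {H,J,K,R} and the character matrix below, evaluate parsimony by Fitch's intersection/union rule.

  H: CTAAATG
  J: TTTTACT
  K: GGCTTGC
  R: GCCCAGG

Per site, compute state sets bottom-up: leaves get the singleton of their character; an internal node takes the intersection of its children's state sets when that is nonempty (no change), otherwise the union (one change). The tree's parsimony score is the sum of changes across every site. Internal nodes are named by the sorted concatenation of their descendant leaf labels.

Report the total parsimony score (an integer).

13

JR@0: {T} ∪ {G} = {G,T} (union, +1)
JKR@0: {G,T} ∩ {G} = {G} (intersection, +0)
HJKR@0: {C} ∪ {G} = {C,G} (union, +1)
JR@1: {T} ∪ {C} = {C,T} (union, +1)
JKR@1: {C,T} ∪ {G} = {C,G,T} (union, +1)
HJKR@1: {T} ∩ {C,G,T} = {T} (intersection, +0)
JR@2: {T} ∪ {C} = {C,T} (union, +1)
JKR@2: {C,T} ∩ {C} = {C} (intersection, +0)
HJKR@2: {A} ∪ {C} = {A,C} (union, +1)
JR@3: {T} ∪ {C} = {C,T} (union, +1)
JKR@3: {C,T} ∩ {T} = {T} (intersection, +0)
HJKR@3: {A} ∪ {T} = {A,T} (union, +1)
JR@4: {A} ∩ {A} = {A} (intersection, +0)
JKR@4: {A} ∪ {T} = {A,T} (union, +1)
HJKR@4: {A} ∩ {A,T} = {A} (intersection, +0)
JR@5: {C} ∪ {G} = {C,G} (union, +1)
JKR@5: {C,G} ∩ {G} = {G} (intersection, +0)
HJKR@5: {T} ∪ {G} = {G,T} (union, +1)
JR@6: {T} ∪ {G} = {G,T} (union, +1)
JKR@6: {G,T} ∪ {C} = {C,G,T} (union, +1)
HJKR@6: {G} ∩ {C,G,T} = {G} (intersection, +0)
per-site changes: [2, 2, 2, 2, 1, 2, 2]; total = 13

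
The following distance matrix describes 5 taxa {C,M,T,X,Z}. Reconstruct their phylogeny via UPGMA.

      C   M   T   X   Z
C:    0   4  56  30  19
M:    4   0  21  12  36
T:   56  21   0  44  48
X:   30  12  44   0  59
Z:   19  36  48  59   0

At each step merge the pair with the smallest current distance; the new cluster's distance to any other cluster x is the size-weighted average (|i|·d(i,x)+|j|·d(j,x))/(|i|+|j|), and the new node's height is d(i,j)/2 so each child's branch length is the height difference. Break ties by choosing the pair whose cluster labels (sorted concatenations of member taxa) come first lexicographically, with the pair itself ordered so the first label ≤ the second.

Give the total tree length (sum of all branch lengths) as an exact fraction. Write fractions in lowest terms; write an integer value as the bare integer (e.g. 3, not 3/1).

iteration 1: select C,M (d=4); attach at lengths (2, 2); label the merged cluster CM
  updated: d(CM,T)=77/2, d(CM,X)=21, d(CM,Z)=55/2
iteration 2: select CM,X (d=21); attach at lengths (17/2, 21/2); label the merged cluster CMX
  updated: d(CMX,T)=121/3, d(CMX,Z)=38
iteration 3: select CMX,Z (d=38); attach at lengths (17/2, 19); label the merged cluster CMXZ
  updated: d(CMXZ,T)=169/4
iteration 4: select CMXZ,T (d=169/4); attach at lengths (17/8, 169/8); label the merged cluster CMTXZ
final tree: ((((C:2,M:2):17/2,X:21/2):17/2,Z:19):17/8,T:169/8)
total length: 295/4

295/4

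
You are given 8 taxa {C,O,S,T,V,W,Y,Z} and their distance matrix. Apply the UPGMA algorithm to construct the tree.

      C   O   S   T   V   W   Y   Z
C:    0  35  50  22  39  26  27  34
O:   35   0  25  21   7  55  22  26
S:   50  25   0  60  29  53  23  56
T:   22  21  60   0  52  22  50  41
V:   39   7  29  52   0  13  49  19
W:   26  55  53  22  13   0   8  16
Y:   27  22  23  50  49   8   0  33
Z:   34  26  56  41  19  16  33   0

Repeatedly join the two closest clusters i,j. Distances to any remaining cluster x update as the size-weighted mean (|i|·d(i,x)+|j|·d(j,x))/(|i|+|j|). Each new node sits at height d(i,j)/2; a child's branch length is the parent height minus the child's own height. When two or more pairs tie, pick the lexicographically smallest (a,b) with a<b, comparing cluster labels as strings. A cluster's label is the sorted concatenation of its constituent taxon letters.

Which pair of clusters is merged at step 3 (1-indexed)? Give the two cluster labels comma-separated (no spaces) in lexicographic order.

C,T

step 1: merge (O,V) at d=7; branch lengths O→7/2, V→7/2; new cluster OV
  updated: d(C,OV)=37, d(OV,S)=27, d(OV,T)=73/2, d(OV,W)=34, d(OV,Y)=71/2, d(OV,Z)=45/2
step 2: merge (W,Y) at d=8; branch lengths W→4, Y→4; new cluster WY
  updated: d(C,WY)=53/2, d(OV,WY)=139/4, d(S,WY)=38, d(T,WY)=36, d(WY,Z)=49/2
step 3: merge (C,T) at d=22; branch lengths C→11, T→11; new cluster CT
  updated: d(CT,OV)=147/4, d(CT,S)=55, d(CT,WY)=125/4, d(CT,Z)=75/2
step 4: merge (OV,Z) at d=45/2; branch lengths OV→31/4, Z→45/4; new cluster OVZ
  updated: d(CT,OVZ)=37, d(OVZ,S)=110/3, d(OVZ,WY)=94/3
step 5: merge (CT,WY) at d=125/4; branch lengths CT→37/8, WY→93/8; new cluster CTWY
  updated: d(CTWY,OVZ)=205/6, d(CTWY,S)=93/2
step 6: merge (CTWY,OVZ) at d=205/6; branch lengths CTWY→35/24, OVZ→35/6; new cluster COTVWYZ
  updated: d(COTVWYZ,S)=296/7
step 7: merge (COTVWYZ,S) at d=296/7; branch lengths COTVWYZ→341/84, S→148/7; new cluster COSTVWYZ
final tree: ((((C:11,T:11):37/8,(W:4,Y:4):93/8):35/24,((O:7/2,V:7/2):31/4,Z:45/4):35/6):341/84,S:148/7)
total length: 17597/168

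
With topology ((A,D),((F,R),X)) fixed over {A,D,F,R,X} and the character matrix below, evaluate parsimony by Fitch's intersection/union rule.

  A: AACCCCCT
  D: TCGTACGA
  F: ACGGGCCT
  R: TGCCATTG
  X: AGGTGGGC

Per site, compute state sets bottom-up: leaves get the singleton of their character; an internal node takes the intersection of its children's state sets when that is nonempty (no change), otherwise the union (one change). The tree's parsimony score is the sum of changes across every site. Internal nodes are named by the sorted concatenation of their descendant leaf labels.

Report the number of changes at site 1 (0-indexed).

AD@0: {A} ∪ {T} = {A,T} (union, +1)
FR@0: {A} ∪ {T} = {A,T} (union, +1)
FRX@0: {A,T} ∩ {A} = {A} (intersection, +0)
ADFRX@0: {A,T} ∩ {A} = {A} (intersection, +0)
AD@1: {A} ∪ {C} = {A,C} (union, +1)
FR@1: {C} ∪ {G} = {C,G} (union, +1)
FRX@1: {C,G} ∩ {G} = {G} (intersection, +0)
ADFRX@1: {A,C} ∪ {G} = {A,C,G} (union, +1)
AD@2: {C} ∪ {G} = {C,G} (union, +1)
FR@2: {G} ∪ {C} = {C,G} (union, +1)
FRX@2: {C,G} ∩ {G} = {G} (intersection, +0)
ADFRX@2: {C,G} ∩ {G} = {G} (intersection, +0)
AD@3: {C} ∪ {T} = {C,T} (union, +1)
FR@3: {G} ∪ {C} = {C,G} (union, +1)
FRX@3: {C,G} ∪ {T} = {C,G,T} (union, +1)
ADFRX@3: {C,T} ∩ {C,G,T} = {C,T} (intersection, +0)
AD@4: {C} ∪ {A} = {A,C} (union, +1)
FR@4: {G} ∪ {A} = {A,G} (union, +1)
FRX@4: {A,G} ∩ {G} = {G} (intersection, +0)
ADFRX@4: {A,C} ∪ {G} = {A,C,G} (union, +1)
AD@5: {C} ∩ {C} = {C} (intersection, +0)
FR@5: {C} ∪ {T} = {C,T} (union, +1)
FRX@5: {C,T} ∪ {G} = {C,G,T} (union, +1)
ADFRX@5: {C} ∩ {C,G,T} = {C} (intersection, +0)
AD@6: {C} ∪ {G} = {C,G} (union, +1)
FR@6: {C} ∪ {T} = {C,T} (union, +1)
FRX@6: {C,T} ∪ {G} = {C,G,T} (union, +1)
ADFRX@6: {C,G} ∩ {C,G,T} = {C,G} (intersection, +0)
AD@7: {T} ∪ {A} = {A,T} (union, +1)
FR@7: {T} ∪ {G} = {G,T} (union, +1)
FRX@7: {G,T} ∪ {C} = {C,G,T} (union, +1)
ADFRX@7: {A,T} ∩ {C,G,T} = {T} (intersection, +0)
per-site changes: [2, 3, 2, 3, 3, 2, 3, 3]; total = 21

3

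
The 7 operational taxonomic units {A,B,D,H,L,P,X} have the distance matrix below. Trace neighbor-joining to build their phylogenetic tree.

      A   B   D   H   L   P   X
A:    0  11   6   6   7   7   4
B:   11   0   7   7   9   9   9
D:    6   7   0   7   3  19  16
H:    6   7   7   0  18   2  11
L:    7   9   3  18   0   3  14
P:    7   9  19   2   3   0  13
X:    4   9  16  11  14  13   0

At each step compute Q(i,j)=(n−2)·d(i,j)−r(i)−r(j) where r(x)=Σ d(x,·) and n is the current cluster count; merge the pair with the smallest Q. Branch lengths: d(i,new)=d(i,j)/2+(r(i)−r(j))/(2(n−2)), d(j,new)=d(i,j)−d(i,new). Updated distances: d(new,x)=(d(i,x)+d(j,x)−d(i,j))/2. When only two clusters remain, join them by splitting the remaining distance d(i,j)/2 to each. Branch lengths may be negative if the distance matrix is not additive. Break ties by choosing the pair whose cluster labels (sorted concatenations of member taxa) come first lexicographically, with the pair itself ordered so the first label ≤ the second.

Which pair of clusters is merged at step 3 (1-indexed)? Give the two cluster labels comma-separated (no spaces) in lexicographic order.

A,X

1. join D+L (d=3, Q=-97) ⇒ DL; edges |D|=19/10, |L|=11/10
  updated: d(A,DL)=5, d(B,DL)=13/2, d(DL,H)=11, d(DL,P)=19/2, d(DL,X)=27/2
2. join H+P (d=2, Q=-139/2) ⇒ HP; edges |H|=9/16, |P|=23/16
  updated: d(A,HP)=11/2, d(B,HP)=7, d(DL,HP)=37/4, d(HP,X)=11
3. join A+X (d=4, Q=-51) ⇒ AX; edges |A|=0, |X|=4
  updated: d(AX,B)=8, d(AX,DL)=29/4, d(AX,HP)=25/4
4. join AX+HP (d=25/4, Q=-63/2) ⇒ AHPX; edges |AX|=23/8, |HP|=27/8
  updated: d(AHPX,B)=35/8, d(AHPX,DL)=41/8
5. join AHPX+B (d=35/8, Q=-16) ⇒ ABHPX; edges |AHPX|=3/2, |B|=23/8
  updated: d(ABHPX,DL)=29/8
6. join ABHPX+DL (d=29/8) ⇒ ABDHLPX; edges |ABHPX|=29/16, |DL|=29/16
final tree: ((((A:0,X:4):23/8,(H:9/16,P:23/16):27/8):3/2,B:23/8):29/16,(D:19/10,L:11/10):29/16)
total length: 93/4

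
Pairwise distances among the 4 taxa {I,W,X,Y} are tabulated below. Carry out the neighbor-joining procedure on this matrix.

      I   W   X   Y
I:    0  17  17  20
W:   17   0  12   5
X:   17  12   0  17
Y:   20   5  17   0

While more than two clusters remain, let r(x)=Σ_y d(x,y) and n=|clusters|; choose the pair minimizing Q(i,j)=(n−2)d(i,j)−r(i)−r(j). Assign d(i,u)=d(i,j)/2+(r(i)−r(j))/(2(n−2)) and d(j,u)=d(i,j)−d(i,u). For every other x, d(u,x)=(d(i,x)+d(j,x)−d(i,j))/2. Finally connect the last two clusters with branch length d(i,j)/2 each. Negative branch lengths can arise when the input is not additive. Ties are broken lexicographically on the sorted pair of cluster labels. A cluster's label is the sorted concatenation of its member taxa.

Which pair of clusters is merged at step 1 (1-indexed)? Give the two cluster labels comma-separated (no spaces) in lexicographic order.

step 1: merge (I,X) at d=17, Q=-66; branch lengths I→21/2, X→13/2; new cluster IX
  updated: d(IX,W)=6, d(IX,Y)=10
step 2: merge (IX,W) at d=6, Q=-21; branch lengths IX→11/2, W→1/2; new cluster IWX
  updated: d(IWX,Y)=9/2
step 3: merge (IWX,Y) at d=9/2; branch lengths IWX→9/4, Y→9/4; new cluster IWXY
final tree: (((I:21/2,X:13/2):11/2,W:1/2):9/4,Y:9/4)
total length: 55/2

I,X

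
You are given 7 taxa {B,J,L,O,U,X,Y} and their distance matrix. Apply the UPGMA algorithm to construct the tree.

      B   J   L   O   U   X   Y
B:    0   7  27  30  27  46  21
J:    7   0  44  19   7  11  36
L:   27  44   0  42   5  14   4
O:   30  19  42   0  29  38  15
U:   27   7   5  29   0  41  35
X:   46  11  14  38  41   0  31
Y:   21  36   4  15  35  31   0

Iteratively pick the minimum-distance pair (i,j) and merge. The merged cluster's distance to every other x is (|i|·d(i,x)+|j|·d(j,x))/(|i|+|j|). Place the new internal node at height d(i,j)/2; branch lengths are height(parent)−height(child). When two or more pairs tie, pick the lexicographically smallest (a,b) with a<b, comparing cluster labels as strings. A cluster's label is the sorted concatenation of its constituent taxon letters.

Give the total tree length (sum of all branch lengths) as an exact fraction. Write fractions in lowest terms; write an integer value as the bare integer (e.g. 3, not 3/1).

iteration 1: select L,Y (d=4); attach at lengths (2, 2); label the merged cluster LY
  updated: d(B,LY)=24, d(J,LY)=40, d(LY,O)=57/2, d(LY,U)=20, d(LY,X)=45/2
iteration 2: select B,J (d=7); attach at lengths (7/2, 7/2); label the merged cluster BJ
  updated: d(BJ,LY)=32, d(BJ,O)=49/2, d(BJ,U)=17, d(BJ,X)=57/2
iteration 3: select BJ,U (d=17); attach at lengths (5, 17/2); label the merged cluster BJU
  updated: d(BJU,LY)=28, d(BJU,O)=26, d(BJU,X)=98/3
iteration 4: select LY,X (d=45/2); attach at lengths (37/4, 45/4); label the merged cluster LXY
  updated: d(BJU,LXY)=266/9, d(LXY,O)=95/3
iteration 5: select BJU,O (d=26); attach at lengths (9/2, 13); label the merged cluster BJOU
  updated: d(BJOU,LXY)=361/12
iteration 6: select BJOU,LXY (d=361/12); attach at lengths (49/24, 91/24); label the merged cluster BJLOUXY
final tree: ((((B:7/2,J:7/2):5,U:17/2):9/2,O:13):49/24,((L:2,Y:2):37/4,X:45/4):91/24)
total length: 205/3

205/3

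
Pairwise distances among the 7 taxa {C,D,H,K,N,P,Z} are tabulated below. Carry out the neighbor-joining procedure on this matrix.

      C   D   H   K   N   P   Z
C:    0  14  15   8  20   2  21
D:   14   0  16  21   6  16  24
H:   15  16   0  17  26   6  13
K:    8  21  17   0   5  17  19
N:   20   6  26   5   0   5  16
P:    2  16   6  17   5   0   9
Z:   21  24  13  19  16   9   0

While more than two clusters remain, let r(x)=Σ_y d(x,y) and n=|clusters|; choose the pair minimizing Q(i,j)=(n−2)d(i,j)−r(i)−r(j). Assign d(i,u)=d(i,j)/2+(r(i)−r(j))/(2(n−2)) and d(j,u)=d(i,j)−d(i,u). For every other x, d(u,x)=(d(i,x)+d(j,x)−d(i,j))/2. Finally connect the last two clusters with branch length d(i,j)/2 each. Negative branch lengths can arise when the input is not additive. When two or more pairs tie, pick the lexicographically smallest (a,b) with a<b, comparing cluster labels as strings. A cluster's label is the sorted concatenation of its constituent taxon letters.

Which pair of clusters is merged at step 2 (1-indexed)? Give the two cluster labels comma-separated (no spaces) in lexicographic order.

C,K

step 1: merge (D,N) at d=6, Q=-145; branch lengths D→49/10, N→11/10; new cluster DN
  updated: d(C,DN)=14, d(DN,H)=18, d(DN,K)=10, d(DN,P)=15/2, d(DN,Z)=17
step 2: merge (C,K) at d=8, Q=-99; branch lengths C→21/8, K→43/8; new cluster CK
  updated: d(CK,DN)=8, d(CK,H)=12, d(CK,P)=11/2, d(CK,Z)=16
step 3: merge (CK,DN) at d=8, Q=-68; branch lengths CK→5/2, DN→11/2; new cluster CDKN
  updated: d(CDKN,H)=11, d(CDKN,P)=5/2, d(CDKN,Z)=25/2
step 4: merge (CDKN,P) at d=5/2, Q=-77/2; branch lengths CDKN→27/8, P→-7/8; new cluster CDKNP
  updated: d(CDKNP,H)=29/4, d(CDKNP,Z)=19/2
step 5: merge (CDKNP,H) at d=29/4, Q=-119/4; branch lengths CDKNP→15/8, H→43/8; new cluster CDHKNP
  updated: d(CDHKNP,Z)=61/8
step 6: merge (CDHKNP,Z) at d=61/8; branch lengths CDHKNP→61/16, Z→61/16; new cluster CDHKNPZ
final tree: (((((C:21/8,K:43/8):5/2,(D:49/10,N:11/10):11/2):27/8,P:-7/8):15/8,H:43/8):61/16,Z:61/16)
total length: 315/8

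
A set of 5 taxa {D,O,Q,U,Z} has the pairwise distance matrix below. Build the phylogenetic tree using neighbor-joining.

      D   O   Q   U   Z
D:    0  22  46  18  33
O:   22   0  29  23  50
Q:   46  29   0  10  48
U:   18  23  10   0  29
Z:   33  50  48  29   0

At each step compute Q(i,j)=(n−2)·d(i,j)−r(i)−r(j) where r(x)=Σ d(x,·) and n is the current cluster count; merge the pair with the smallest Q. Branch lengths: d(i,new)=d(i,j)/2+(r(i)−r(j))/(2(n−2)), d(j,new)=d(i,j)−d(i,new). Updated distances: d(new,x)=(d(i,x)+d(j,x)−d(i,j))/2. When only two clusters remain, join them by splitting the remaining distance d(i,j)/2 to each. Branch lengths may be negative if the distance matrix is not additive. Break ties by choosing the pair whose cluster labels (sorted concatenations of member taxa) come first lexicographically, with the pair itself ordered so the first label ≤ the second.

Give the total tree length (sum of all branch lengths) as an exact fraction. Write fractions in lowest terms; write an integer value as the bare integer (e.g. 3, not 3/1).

step 1: merge (Q,U) at d=10, Q=-183; branch lengths Q→83/6, U→-23/6; new cluster QU
  updated: d(D,QU)=27, d(O,QU)=21, d(QU,Z)=67/2
step 2: merge (D,Z) at d=33, Q=-265/2; branch lengths D→63/8, Z→201/8; new cluster DZ
  updated: d(DZ,O)=39/2, d(DZ,QU)=55/4
step 3: merge (DZ,O) at d=39/2, Q=-217/4; branch lengths DZ→49/8, O→107/8; new cluster DOZ
  updated: d(DOZ,QU)=61/8
step 4: merge (DOZ,QU) at d=61/8; branch lengths DOZ→61/16, QU→61/16; new cluster DOQUZ
final tree: (((D:63/8,Z:201/8):49/8,O:107/8):61/16,(Q:83/6,U:-23/6):61/16)
total length: 561/8

561/8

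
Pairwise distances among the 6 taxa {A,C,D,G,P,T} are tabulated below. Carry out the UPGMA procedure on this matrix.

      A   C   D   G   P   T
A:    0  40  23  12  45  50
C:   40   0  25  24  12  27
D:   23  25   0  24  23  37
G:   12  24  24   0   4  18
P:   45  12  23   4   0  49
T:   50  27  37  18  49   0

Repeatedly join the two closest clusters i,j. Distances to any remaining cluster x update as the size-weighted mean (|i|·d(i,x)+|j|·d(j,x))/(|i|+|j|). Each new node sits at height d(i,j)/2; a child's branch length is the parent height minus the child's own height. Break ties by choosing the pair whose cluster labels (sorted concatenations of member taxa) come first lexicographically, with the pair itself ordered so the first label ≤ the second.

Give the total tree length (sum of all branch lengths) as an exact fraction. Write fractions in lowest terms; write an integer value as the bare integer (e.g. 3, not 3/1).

1. join G+P (d=4) ⇒ GP; edges |G|=2, |P|=2
  updated: d(A,GP)=57/2, d(C,GP)=18, d(D,GP)=47/2, d(GP,T)=67/2
2. join C+GP (d=18) ⇒ CGP; edges |C|=9, |GP|=7
  updated: d(A,CGP)=97/3, d(CGP,D)=24, d(CGP,T)=94/3
3. join A+D (d=23) ⇒ AD; edges |A|=23/2, |D|=23/2
  updated: d(AD,CGP)=169/6, d(AD,T)=87/2
4. join AD+CGP (d=169/6) ⇒ ACDGP; edges |AD|=31/12, |CGP|=61/12
  updated: d(ACDGP,T)=181/5
5. join ACDGP+T (d=181/5) ⇒ ACDGPT; edges |ACDGP|=241/60, |T|=181/10
final tree: (((A:23/2,D:23/2):31/12,(C:9,(G:2,P:2):7):61/12):241/60,T:181/10)
total length: 4367/60

4367/60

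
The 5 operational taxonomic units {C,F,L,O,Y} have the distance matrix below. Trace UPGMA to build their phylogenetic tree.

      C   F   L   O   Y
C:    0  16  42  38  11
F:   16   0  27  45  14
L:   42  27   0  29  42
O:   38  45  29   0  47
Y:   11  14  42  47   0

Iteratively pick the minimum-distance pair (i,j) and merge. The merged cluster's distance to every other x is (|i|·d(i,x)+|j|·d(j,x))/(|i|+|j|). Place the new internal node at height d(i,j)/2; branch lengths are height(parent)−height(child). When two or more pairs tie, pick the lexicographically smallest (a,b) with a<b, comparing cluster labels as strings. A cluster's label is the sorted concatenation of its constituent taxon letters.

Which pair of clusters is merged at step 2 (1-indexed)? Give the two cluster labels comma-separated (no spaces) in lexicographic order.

iteration 1: select C,Y (d=11); attach at lengths (11/2, 11/2); label the merged cluster CY
  updated: d(CY,F)=15, d(CY,L)=42, d(CY,O)=85/2
iteration 2: select CY,F (d=15); attach at lengths (2, 15/2); label the merged cluster CFY
  updated: d(CFY,L)=37, d(CFY,O)=130/3
iteration 3: select L,O (d=29); attach at lengths (29/2, 29/2); label the merged cluster LO
  updated: d(CFY,LO)=241/6
iteration 4: select CFY,LO (d=241/6); attach at lengths (151/12, 67/12); label the merged cluster CFLOY
final tree: (((C:11/2,Y:11/2):2,F:15/2):151/12,(L:29/2,O:29/2):67/12)
total length: 203/3

CY,F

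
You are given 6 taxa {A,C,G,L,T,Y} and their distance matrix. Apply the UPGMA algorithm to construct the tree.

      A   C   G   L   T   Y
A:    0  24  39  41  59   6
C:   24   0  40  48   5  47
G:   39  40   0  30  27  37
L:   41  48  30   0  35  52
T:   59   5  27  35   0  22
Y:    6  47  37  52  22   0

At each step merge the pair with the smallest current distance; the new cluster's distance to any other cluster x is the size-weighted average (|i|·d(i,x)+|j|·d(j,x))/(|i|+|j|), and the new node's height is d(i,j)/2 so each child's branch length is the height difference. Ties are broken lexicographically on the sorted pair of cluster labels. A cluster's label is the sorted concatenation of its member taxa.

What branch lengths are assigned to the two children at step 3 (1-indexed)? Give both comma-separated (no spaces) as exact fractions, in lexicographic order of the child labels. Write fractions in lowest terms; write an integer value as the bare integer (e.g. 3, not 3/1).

1. join C+T (d=5) ⇒ CT; edges |C|=5/2, |T|=5/2
  updated: d(A,CT)=83/2, d(CT,G)=67/2, d(CT,L)=83/2, d(CT,Y)=69/2
2. join A+Y (d=6) ⇒ AY; edges |A|=3, |Y|=3
  updated: d(AY,CT)=38, d(AY,G)=38, d(AY,L)=93/2
3. join G+L (d=30) ⇒ GL; edges |G|=15, |L|=15
  updated: d(AY,GL)=169/4, d(CT,GL)=75/2
4. join CT+GL (d=75/2) ⇒ CGLT; edges |CT|=65/4, |GL|=15/4
  updated: d(AY,CGLT)=321/8
5. join AY+CGLT (d=321/8) ⇒ ACGLTY; edges |AY|=273/16, |CGLT|=21/16
final tree: ((A:3,Y:3):273/16,((C:5/2,T:5/2):65/4,(G:15,L:15):15/4):21/16)
total length: 635/8

15,15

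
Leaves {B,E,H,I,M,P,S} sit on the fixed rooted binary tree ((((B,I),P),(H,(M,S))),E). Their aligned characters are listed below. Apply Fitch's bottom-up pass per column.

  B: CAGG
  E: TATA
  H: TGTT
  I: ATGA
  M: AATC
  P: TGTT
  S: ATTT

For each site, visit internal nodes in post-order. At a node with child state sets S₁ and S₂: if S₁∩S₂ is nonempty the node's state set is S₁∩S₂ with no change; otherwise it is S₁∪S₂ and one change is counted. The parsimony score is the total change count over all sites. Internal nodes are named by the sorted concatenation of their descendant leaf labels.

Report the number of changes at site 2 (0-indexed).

site 0, node BI: B={C} ∪ I={A} → {A,C} (+1)
site 0, node BIP: BI={A,C} ∪ P={T} → {A,C,T} (+1)
site 0, node MS: M={A} ∩ S={A} → {A} (+0)
site 0, node HMS: H={T} ∪ MS={A} → {A,T} (+1)
site 0, node BHIMPS: BIP={A,C,T} ∩ HMS={A,T} → {A,T} (+0)
site 0, node BEHIMPS: BHIMPS={A,T} ∩ E={T} → {T} (+0)
site 1, node BI: B={A} ∪ I={T} → {A,T} (+1)
site 1, node BIP: BI={A,T} ∪ P={G} → {A,G,T} (+1)
site 1, node MS: M={A} ∪ S={T} → {A,T} (+1)
site 1, node HMS: H={G} ∪ MS={A,T} → {A,G,T} (+1)
site 1, node BHIMPS: BIP={A,G,T} ∩ HMS={A,G,T} → {A,G,T} (+0)
site 1, node BEHIMPS: BHIMPS={A,G,T} ∩ E={A} → {A} (+0)
site 2, node BI: B={G} ∩ I={G} → {G} (+0)
site 2, node BIP: BI={G} ∪ P={T} → {G,T} (+1)
site 2, node MS: M={T} ∩ S={T} → {T} (+0)
site 2, node HMS: H={T} ∩ MS={T} → {T} (+0)
site 2, node BHIMPS: BIP={G,T} ∩ HMS={T} → {T} (+0)
site 2, node BEHIMPS: BHIMPS={T} ∩ E={T} → {T} (+0)
site 3, node BI: B={G} ∪ I={A} → {A,G} (+1)
site 3, node BIP: BI={A,G} ∪ P={T} → {A,G,T} (+1)
site 3, node MS: M={C} ∪ S={T} → {C,T} (+1)
site 3, node HMS: H={T} ∩ MS={C,T} → {T} (+0)
site 3, node BHIMPS: BIP={A,G,T} ∩ HMS={T} → {T} (+0)
site 3, node BEHIMPS: BHIMPS={T} ∪ E={A} → {A,T} (+1)
per-site changes: [3, 4, 1, 4]; total = 12

1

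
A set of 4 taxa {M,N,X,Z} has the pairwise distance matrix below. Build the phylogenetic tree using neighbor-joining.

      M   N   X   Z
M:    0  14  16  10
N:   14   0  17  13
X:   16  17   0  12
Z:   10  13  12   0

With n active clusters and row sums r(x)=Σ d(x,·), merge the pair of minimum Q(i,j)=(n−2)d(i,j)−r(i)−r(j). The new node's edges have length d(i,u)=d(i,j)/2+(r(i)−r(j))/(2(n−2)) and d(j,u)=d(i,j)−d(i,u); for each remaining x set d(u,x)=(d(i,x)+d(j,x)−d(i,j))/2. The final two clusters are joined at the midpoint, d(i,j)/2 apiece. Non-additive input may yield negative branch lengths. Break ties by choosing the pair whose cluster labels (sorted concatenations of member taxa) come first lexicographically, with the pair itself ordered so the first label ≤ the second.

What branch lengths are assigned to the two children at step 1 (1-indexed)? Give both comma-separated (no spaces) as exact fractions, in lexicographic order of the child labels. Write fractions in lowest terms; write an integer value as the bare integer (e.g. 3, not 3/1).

iteration 1: select M,N (d=14, Q=-56); attach at lengths (6, 8); label the merged cluster MN
  updated: d(MN,X)=19/2, d(MN,Z)=9/2
iteration 2: select MN,X (d=19/2, Q=-26); attach at lengths (1, 17/2); label the merged cluster MNX
  updated: d(MNX,Z)=7/2
iteration 3: select MNX,Z (d=7/2); attach at lengths (7/4, 7/4); label the merged cluster MNXZ
final tree: (((M:6,N:8):1,X:17/2):7/4,Z:7/4)
total length: 27

6,8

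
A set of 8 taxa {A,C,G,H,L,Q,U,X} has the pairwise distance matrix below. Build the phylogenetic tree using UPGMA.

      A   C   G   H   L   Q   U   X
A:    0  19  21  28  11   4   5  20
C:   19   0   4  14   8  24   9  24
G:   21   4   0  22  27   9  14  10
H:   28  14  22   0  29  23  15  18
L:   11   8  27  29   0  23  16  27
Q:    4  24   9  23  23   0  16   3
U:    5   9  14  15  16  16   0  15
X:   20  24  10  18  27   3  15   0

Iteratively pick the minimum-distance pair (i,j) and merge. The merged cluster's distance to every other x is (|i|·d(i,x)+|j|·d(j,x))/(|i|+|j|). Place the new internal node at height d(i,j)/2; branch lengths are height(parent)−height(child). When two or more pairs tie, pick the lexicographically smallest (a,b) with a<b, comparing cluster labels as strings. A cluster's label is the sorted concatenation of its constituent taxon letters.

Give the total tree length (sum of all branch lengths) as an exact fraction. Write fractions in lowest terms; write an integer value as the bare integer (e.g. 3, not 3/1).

iteration 1: select Q,X (d=3); attach at lengths (3/2, 3/2); label the merged cluster QX
  updated: d(A,QX)=12, d(C,QX)=24, d(G,QX)=19/2, d(H,QX)=41/2, d(L,QX)=25, d(QX,U)=31/2
iteration 2: select C,G (d=4); attach at lengths (2, 2); label the merged cluster CG
  updated: d(A,CG)=20, d(CG,H)=18, d(CG,L)=35/2, d(CG,QX)=67/4, d(CG,U)=23/2
iteration 3: select A,U (d=5); attach at lengths (5/2, 5/2); label the merged cluster AU
  updated: d(AU,CG)=63/4, d(AU,H)=43/2, d(AU,L)=27/2, d(AU,QX)=55/4
iteration 4: select AU,L (d=27/2); attach at lengths (17/4, 27/4); label the merged cluster ALU
  updated: d(ALU,CG)=49/3, d(ALU,H)=24, d(ALU,QX)=35/2
iteration 5: select ALU,CG (d=49/3); attach at lengths (17/12, 37/6); label the merged cluster ACGLU
  updated: d(ACGLU,H)=108/5, d(ACGLU,QX)=86/5
iteration 6: select ACGLU,QX (d=86/5); attach at lengths (13/30, 71/10); label the merged cluster ACGLQUX
  updated: d(ACGLQUX,H)=149/7
iteration 7: select ACGLQUX,H (d=149/7); attach at lengths (143/70, 149/14); label the merged cluster ACGHLQUX
final tree: (((((A:5/2,U:5/2):17/4,L:27/4):17/12,(C:2,G:2):37/6):13/30,(Q:3/2,X:3/2):71/10):143/70,H:149/14)
total length: 21337/420

21337/420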